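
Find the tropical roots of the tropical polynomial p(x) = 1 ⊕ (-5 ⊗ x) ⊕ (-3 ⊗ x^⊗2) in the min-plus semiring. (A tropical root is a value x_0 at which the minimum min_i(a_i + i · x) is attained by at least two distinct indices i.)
Roots: {-2, 6}

Each tropical root is a break point of the lower envelope of the lines y = a_i + i · x (there are 3 lines, with slopes 0, 1, ..., 2). Only the lines that attain the minimum somewhere contribute to roots; other lines are dominated. Here the surviving (envelope) indices are i = 2, i = 1, i = 0.
Intersections between consecutive envelope lines give the roots: for adjacent envelope indices i < j the intersection is x = (a_i − a_j) / (j − i). Reading off the sorted break points: {-2, 6}.
Verification: at each break x_0, at least two indices attain the minimum of min_i(a_i + i · x_0).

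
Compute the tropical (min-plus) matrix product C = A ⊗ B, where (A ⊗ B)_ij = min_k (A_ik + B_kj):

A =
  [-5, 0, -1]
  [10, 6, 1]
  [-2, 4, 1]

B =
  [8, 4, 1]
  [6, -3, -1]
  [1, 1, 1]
A ⊗ B =
  [0, -3, -4]
  [2, 2, 2]
  [2, 1, -1]

Apply the min-plus product entry-by-entry:
  C[0][0] = min over k of (A[0][0] + B[0][0] = -5 + 8 = 3, A[0][1] + B[1][0] = 0 + 6 = 6, A[0][2] + B[2][0] = -1 + 1 = 0) = 0 (attained at k = 2)
  C[0][1] = min over k of (A[0][0] + B[0][1] = -5 + 4 = -1, A[0][1] + B[1][1] = 0 + -3 = -3, A[0][2] + B[2][1] = -1 + 1 = 0) = -3 (attained at k = 1)
  C[0][2] = min over k of (A[0][0] + B[0][2] = -5 + 1 = -4, A[0][1] + B[1][2] = 0 + -1 = -1, A[0][2] + B[2][2] = -1 + 1 = 0) = -4 (attained at k = 0)
  C[1][0] = min over k of (A[1][0] + B[0][0] = 10 + 8 = 18, A[1][1] + B[1][0] = 6 + 6 = 12, A[1][2] + B[2][0] = 1 + 1 = 2) = 2 (attained at k = 2)
  C[1][1] = min over k of (A[1][0] + B[0][1] = 10 + 4 = 14, A[1][1] + B[1][1] = 6 + -3 = 3, A[1][2] + B[2][1] = 1 + 1 = 2) = 2 (attained at k = 2)
  C[1][2] = min over k of (A[1][0] + B[0][2] = 10 + 1 = 11, A[1][1] + B[1][2] = 6 + -1 = 5, A[1][2] + B[2][2] = 1 + 1 = 2) = 2 (attained at k = 2)
  C[2][0] = min over k of (A[2][0] + B[0][0] = -2 + 8 = 6, A[2][1] + B[1][0] = 4 + 6 = 10, A[2][2] + B[2][0] = 1 + 1 = 2) = 2 (attained at k = 2)
  C[2][1] = min over k of (A[2][0] + B[0][1] = -2 + 4 = 2, A[2][1] + B[1][1] = 4 + -3 = 1, A[2][2] + B[2][1] = 1 + 1 = 2) = 1 (attained at k = 1)
  C[2][2] = min over k of (A[2][0] + B[0][2] = -2 + 1 = -1, A[2][1] + B[1][2] = 4 + -1 = 3, A[2][2] + B[2][2] = 1 + 1 = 2) = -1 (attained at k = 0)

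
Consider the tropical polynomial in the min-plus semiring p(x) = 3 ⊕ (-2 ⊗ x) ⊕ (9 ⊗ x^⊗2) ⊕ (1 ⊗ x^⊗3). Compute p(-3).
p(-3) = -8

A tropical monomial a ⊗ x^⊗i evaluates to a + i · x. Evaluating each term at x = -3:
  Term 0 contributes 3 + 0 · -3 = 3
  Term 1 contributes -2 + 1 · -3 = -5
  Term 2 contributes 9 + 2 · -3 = 3
  Term 3 contributes 1 + 3 · -3 = -8
p(-3) = ⊕ of these = min[3, -5, 3, -8] = -8.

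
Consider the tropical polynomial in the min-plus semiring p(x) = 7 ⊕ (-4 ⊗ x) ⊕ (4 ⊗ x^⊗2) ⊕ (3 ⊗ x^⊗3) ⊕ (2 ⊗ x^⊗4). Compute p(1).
p(1) = -3

A tropical monomial a ⊗ x^⊗i evaluates to a + i · x. Evaluating each term at x = 1:
  Term 0 contributes 7 + 0 · 1 = 7
  Term 1 contributes -4 + 1 · 1 = -3
  Term 2 contributes 4 + 2 · 1 = 6
  Term 3 contributes 3 + 3 · 1 = 6
  Term 4 contributes 2 + 4 · 1 = 6
p(1) = ⊕ of these = min[7, -3, 6, 6, 6] = -3.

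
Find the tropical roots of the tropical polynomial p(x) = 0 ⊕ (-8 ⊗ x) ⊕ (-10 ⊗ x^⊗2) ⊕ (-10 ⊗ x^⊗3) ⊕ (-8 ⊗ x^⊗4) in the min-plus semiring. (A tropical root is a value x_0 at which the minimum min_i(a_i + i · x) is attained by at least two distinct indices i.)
Roots: {-2, 0, 2, 8}

Each tropical root is a break point of the lower envelope of the lines y = a_i + i · x (there are 5 lines, with slopes 0, 1, ..., 4). Only the lines that attain the minimum somewhere contribute to roots; other lines are dominated. Here the surviving (envelope) indices are i = 4, i = 3, i = 2, i = 1, i = 0.
Intersections between consecutive envelope lines give the roots: for adjacent envelope indices i < j the intersection is x = (a_i − a_j) / (j − i). Reading off the sorted break points: {-2, 0, 2, 8}.
Verification: at each break x_0, at least two indices attain the minimum of min_i(a_i + i · x_0).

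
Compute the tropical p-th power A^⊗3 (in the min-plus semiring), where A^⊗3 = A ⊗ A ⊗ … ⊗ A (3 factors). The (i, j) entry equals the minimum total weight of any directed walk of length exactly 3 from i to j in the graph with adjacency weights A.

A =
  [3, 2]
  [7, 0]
A^⊗3 =
  [9, 2]
  [7, 0]

Each entry (A^⊗3)_ij equals the minimum over all length-3 walks i = v_0 → v_1 → … → v_3 = j of Σ_t A[v_t][v_{t+1}]. For example, for (i, j) = (0, 1) we minimise over 4 possible intermediate vertex sequences; the minimum is 2, attained along the walk 0 → 1 → 1 → 1.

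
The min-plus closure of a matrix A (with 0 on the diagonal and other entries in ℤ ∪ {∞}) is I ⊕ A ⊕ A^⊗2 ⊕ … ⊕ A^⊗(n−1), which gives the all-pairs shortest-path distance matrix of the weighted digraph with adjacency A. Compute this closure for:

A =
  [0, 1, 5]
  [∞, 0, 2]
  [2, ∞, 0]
Closure =
  [0, 1, 3]
  [4, 0, 2]
  [2, 3, 0]

This is the Floyd-Warshall all-pairs shortest-path computation. For each intermediate vertex k = 0, 1, …, 2, update dist[i][j] ← min(dist[i][j], dist[i][k] + dist[k][j]). The final matrix gives, for each (i, j), the minimum total weight of any directed path from i to j (possibly empty when i = j).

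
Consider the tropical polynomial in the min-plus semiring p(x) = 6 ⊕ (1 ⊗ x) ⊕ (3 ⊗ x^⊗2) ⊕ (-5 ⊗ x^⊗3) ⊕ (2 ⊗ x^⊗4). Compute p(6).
p(6) = 6

A tropical monomial a ⊗ x^⊗i evaluates to a + i · x. Evaluating each term at x = 6:
  Term 0 contributes 6 + 0 · 6 = 6
  Term 1 contributes 1 + 1 · 6 = 7
  Term 2 contributes 3 + 2 · 6 = 15
  Term 3 contributes -5 + 3 · 6 = 13
  Term 4 contributes 2 + 4 · 6 = 26
p(6) = ⊕ of these = min[6, 7, 15, 13, 26] = 6.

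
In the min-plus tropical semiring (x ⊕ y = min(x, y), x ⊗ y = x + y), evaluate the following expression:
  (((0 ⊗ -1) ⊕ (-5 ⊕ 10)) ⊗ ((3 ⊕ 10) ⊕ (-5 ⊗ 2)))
(((0 ⊗ -1) ⊕ (-5 ⊕ 10)) ⊗ ((3 ⊕ 10) ⊕ (-5 ⊗ 2))) = -8

Expand innermost to outermost. Recall ⊕ takes the minimum of its arguments and ⊗ takes their sum. Working out the expression (((0 ⊗ -1) ⊕ (-5 ⊕ 10)) ⊗ ((3 ⊕ 10) ⊕ (-5 ⊗ 2))) gives -8.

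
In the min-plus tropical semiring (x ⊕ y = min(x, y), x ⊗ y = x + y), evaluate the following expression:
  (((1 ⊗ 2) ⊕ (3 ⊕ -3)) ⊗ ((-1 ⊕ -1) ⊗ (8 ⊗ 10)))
(((1 ⊗ 2) ⊕ (3 ⊕ -3)) ⊗ ((-1 ⊕ -1) ⊗ (8 ⊗ 10))) = 14

Expand innermost to outermost. Recall ⊕ takes the minimum of its arguments and ⊗ takes their sum. Working out the expression (((1 ⊗ 2) ⊕ (3 ⊕ -3)) ⊗ ((-1 ⊕ -1) ⊗ (8 ⊗ 10))) gives 14.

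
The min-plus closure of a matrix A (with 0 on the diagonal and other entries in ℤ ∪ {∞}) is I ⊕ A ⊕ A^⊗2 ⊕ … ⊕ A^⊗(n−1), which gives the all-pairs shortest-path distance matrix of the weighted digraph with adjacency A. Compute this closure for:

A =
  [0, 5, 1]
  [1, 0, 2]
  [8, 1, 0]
Closure =
  [0, 2, 1]
  [1, 0, 2]
  [2, 1, 0]

This is the Floyd-Warshall all-pairs shortest-path computation. For each intermediate vertex k = 0, 1, …, 2, update dist[i][j] ← min(dist[i][j], dist[i][k] + dist[k][j]). The final matrix gives, for each (i, j), the minimum total weight of any directed path from i to j (possibly empty when i = j).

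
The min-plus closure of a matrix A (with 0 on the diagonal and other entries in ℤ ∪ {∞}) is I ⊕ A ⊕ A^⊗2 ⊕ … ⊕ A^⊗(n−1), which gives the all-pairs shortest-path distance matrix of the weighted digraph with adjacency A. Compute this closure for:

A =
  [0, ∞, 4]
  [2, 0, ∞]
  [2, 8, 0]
Closure =
  [0, 12, 4]
  [2, 0, 6]
  [2, 8, 0]

This is the Floyd-Warshall all-pairs shortest-path computation. For each intermediate vertex k = 0, 1, …, 2, update dist[i][j] ← min(dist[i][j], dist[i][k] + dist[k][j]). The final matrix gives, for each (i, j), the minimum total weight of any directed path from i to j (possibly empty when i = j).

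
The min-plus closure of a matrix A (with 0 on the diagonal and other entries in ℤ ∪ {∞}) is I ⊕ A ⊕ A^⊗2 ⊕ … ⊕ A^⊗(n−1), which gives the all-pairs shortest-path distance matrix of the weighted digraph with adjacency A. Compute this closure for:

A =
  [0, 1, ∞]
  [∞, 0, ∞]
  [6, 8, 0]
Closure =
  [0, 1, ∞]
  [∞, 0, ∞]
  [6, 7, 0]

This is the Floyd-Warshall all-pairs shortest-path computation. For each intermediate vertex k = 0, 1, …, 2, update dist[i][j] ← min(dist[i][j], dist[i][k] + dist[k][j]). The final matrix gives, for each (i, j), the minimum total weight of any directed path from i to j (possibly empty when i = j).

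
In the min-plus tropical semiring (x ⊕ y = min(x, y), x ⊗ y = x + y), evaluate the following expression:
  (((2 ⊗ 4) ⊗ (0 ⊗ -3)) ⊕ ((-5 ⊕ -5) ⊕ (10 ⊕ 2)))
(((2 ⊗ 4) ⊗ (0 ⊗ -3)) ⊕ ((-5 ⊕ -5) ⊕ (10 ⊕ 2))) = -5

Expand innermost to outermost. Recall ⊕ takes the minimum of its arguments and ⊗ takes their sum. Working out the expression (((2 ⊗ 4) ⊗ (0 ⊗ -3)) ⊕ ((-5 ⊕ -5) ⊕ (10 ⊕ 2))) gives -5.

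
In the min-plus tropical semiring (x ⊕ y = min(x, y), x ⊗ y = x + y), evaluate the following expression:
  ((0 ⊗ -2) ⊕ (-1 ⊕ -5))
((0 ⊗ -2) ⊕ (-1 ⊕ -5)) = -5

Expand innermost to outermost. Recall ⊕ takes the minimum of its arguments and ⊗ takes their sum. Working out the expression ((0 ⊗ -2) ⊕ (-1 ⊕ -5)) gives -5.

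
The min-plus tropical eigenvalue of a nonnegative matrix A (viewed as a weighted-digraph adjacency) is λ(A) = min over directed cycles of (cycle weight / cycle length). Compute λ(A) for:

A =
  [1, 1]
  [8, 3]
λ(A) = 1

Enumerate directed cycles and compute their means (weight / length). Sample:
  cycle 0 → 0: weight = 1, length = 1, mean = 1/1 ≈ 1.000
  cycle 1 → 1: weight = 3, length = 1, mean = 3/1 ≈ 3.000
  cycle 0 → 1 → 0: weight = 9, length = 2, mean = 9/2 ≈ 4.500
  cycle 1 → 0 → 1: weight = 9, length = 2, mean = 9/2 ≈ 4.500
Minimum mean = 1.000, attained e.g. along the cycle 0 → 0 with weight 1 and length 1. So λ(A) = 1/1 = 1.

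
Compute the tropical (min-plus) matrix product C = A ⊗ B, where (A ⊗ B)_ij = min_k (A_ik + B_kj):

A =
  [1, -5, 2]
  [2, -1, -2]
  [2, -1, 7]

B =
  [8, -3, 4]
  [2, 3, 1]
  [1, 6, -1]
A ⊗ B =
  [-3, -2, -4]
  [-1, -1, -3]
  [1, -1, 0]

Apply the min-plus product entry-by-entry:
  C[0][0] = min over k of (A[0][0] + B[0][0] = 1 + 8 = 9, A[0][1] + B[1][0] = -5 + 2 = -3, A[0][2] + B[2][0] = 2 + 1 = 3) = -3 (attained at k = 1)
  C[0][1] = min over k of (A[0][0] + B[0][1] = 1 + -3 = -2, A[0][1] + B[1][1] = -5 + 3 = -2, A[0][2] + B[2][1] = 2 + 6 = 8) = -2 (attained at k = 0)
  C[0][2] = min over k of (A[0][0] + B[0][2] = 1 + 4 = 5, A[0][1] + B[1][2] = -5 + 1 = -4, A[0][2] + B[2][2] = 2 + -1 = 1) = -4 (attained at k = 1)
  C[1][0] = min over k of (A[1][0] + B[0][0] = 2 + 8 = 10, A[1][1] + B[1][0] = -1 + 2 = 1, A[1][2] + B[2][0] = -2 + 1 = -1) = -1 (attained at k = 2)
  C[1][1] = min over k of (A[1][0] + B[0][1] = 2 + -3 = -1, A[1][1] + B[1][1] = -1 + 3 = 2, A[1][2] + B[2][1] = -2 + 6 = 4) = -1 (attained at k = 0)
  C[1][2] = min over k of (A[1][0] + B[0][2] = 2 + 4 = 6, A[1][1] + B[1][2] = -1 + 1 = 0, A[1][2] + B[2][2] = -2 + -1 = -3) = -3 (attained at k = 2)
  C[2][0] = min over k of (A[2][0] + B[0][0] = 2 + 8 = 10, A[2][1] + B[1][0] = -1 + 2 = 1, A[2][2] + B[2][0] = 7 + 1 = 8) = 1 (attained at k = 1)
  C[2][1] = min over k of (A[2][0] + B[0][1] = 2 + -3 = -1, A[2][1] + B[1][1] = -1 + 3 = 2, A[2][2] + B[2][1] = 7 + 6 = 13) = -1 (attained at k = 0)
  C[2][2] = min over k of (A[2][0] + B[0][2] = 2 + 4 = 6, A[2][1] + B[1][2] = -1 + 1 = 0, A[2][2] + B[2][2] = 7 + -1 = 6) = 0 (attained at k = 1)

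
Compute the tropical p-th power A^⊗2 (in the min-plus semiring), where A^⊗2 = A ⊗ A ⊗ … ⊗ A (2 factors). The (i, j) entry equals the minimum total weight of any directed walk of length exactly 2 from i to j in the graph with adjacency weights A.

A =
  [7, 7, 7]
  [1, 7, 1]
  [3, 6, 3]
A^⊗2 =
  [8, 13, 8]
  [4, 7, 4]
  [6, 9, 6]

Each entry (A^⊗2)_ij equals the minimum over all length-2 walks i = v_0 → v_1 → … → v_2 = j of Σ_t A[v_t][v_{t+1}]. For example, for (i, j) = (0, 2) we minimise over 3 possible intermediate vertex sequences; the minimum is 8, attained along the walk 0 → 1 → 2.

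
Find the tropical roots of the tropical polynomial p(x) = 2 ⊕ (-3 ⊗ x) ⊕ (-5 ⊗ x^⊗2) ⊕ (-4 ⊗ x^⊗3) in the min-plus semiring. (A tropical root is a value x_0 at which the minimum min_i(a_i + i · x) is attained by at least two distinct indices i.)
Roots: {-1, 2, 5}

Each tropical root is a break point of the lower envelope of the lines y = a_i + i · x (there are 4 lines, with slopes 0, 1, ..., 3). Only the lines that attain the minimum somewhere contribute to roots; other lines are dominated. Here the surviving (envelope) indices are i = 3, i = 2, i = 1, i = 0.
Intersections between consecutive envelope lines give the roots: for adjacent envelope indices i < j the intersection is x = (a_i − a_j) / (j − i). Reading off the sorted break points: {-1, 2, 5}.
Verification: at each break x_0, at least two indices attain the minimum of min_i(a_i + i · x_0).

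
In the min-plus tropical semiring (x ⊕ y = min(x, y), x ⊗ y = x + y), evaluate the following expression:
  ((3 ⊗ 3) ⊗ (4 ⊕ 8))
((3 ⊗ 3) ⊗ (4 ⊕ 8)) = 10

Expand innermost to outermost. Recall ⊕ takes the minimum of its arguments and ⊗ takes their sum. Working out the expression ((3 ⊗ 3) ⊗ (4 ⊕ 8)) gives 10.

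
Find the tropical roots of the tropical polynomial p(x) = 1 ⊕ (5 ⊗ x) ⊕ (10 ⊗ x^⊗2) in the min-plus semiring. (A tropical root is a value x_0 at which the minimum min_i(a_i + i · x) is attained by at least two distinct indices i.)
Roots: {-5, -4}

Each tropical root is a break point of the lower envelope of the lines y = a_i + i · x (there are 3 lines, with slopes 0, 1, ..., 2). Only the lines that attain the minimum somewhere contribute to roots; other lines are dominated. Here the surviving (envelope) indices are i = 2, i = 1, i = 0.
Intersections between consecutive envelope lines give the roots: for adjacent envelope indices i < j the intersection is x = (a_i − a_j) / (j − i). Reading off the sorted break points: {-5, -4}.
Verification: at each break x_0, at least two indices attain the minimum of min_i(a_i + i · x_0).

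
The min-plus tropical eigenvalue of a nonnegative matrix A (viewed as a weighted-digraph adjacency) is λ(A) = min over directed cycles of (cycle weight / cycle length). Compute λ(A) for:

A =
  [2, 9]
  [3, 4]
λ(A) = 2

Enumerate directed cycles and compute their means (weight / length). Sample:
  cycle 0 → 0: weight = 2, length = 1, mean = 2/1 ≈ 2.000
  cycle 1 → 1: weight = 4, length = 1, mean = 4/1 ≈ 4.000
  cycle 0 → 1 → 0: weight = 12, length = 2, mean = 12/2 ≈ 6.000
  cycle 1 → 0 → 1: weight = 12, length = 2, mean = 12/2 ≈ 6.000
Minimum mean = 2.000, attained e.g. along the cycle 0 → 0 with weight 2 and length 1. So λ(A) = 2/1 = 2.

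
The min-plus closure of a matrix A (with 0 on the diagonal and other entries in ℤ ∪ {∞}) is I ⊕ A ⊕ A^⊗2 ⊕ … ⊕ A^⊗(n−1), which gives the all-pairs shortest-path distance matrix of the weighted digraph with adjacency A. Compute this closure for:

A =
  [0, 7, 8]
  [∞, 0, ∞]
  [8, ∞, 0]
Closure =
  [0, 7, 8]
  [∞, 0, ∞]
  [8, 15, 0]

This is the Floyd-Warshall all-pairs shortest-path computation. For each intermediate vertex k = 0, 1, …, 2, update dist[i][j] ← min(dist[i][j], dist[i][k] + dist[k][j]). The final matrix gives, for each (i, j), the minimum total weight of any directed path from i to j (possibly empty when i = j).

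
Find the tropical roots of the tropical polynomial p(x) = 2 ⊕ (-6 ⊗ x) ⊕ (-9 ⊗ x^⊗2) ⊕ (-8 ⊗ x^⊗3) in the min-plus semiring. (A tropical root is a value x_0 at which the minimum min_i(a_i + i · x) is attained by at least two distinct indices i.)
Roots: {-1, 3, 8}

Each tropical root is a break point of the lower envelope of the lines y = a_i + i · x (there are 4 lines, with slopes 0, 1, ..., 3). Only the lines that attain the minimum somewhere contribute to roots; other lines are dominated. Here the surviving (envelope) indices are i = 3, i = 2, i = 1, i = 0.
Intersections between consecutive envelope lines give the roots: for adjacent envelope indices i < j the intersection is x = (a_i − a_j) / (j − i). Reading off the sorted break points: {-1, 3, 8}.
Verification: at each break x_0, at least two indices attain the minimum of min_i(a_i + i · x_0).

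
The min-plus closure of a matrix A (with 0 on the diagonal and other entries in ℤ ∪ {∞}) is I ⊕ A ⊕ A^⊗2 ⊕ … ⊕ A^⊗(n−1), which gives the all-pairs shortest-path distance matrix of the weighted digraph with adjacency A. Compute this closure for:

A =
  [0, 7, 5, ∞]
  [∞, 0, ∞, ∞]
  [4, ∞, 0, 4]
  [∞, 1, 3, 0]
Closure =
  [0, 7, 5, 9]
  [∞, 0, ∞, ∞]
  [4, 5, 0, 4]
  [7, 1, 3, 0]

This is the Floyd-Warshall all-pairs shortest-path computation. For each intermediate vertex k = 0, 1, …, 3, update dist[i][j] ← min(dist[i][j], dist[i][k] + dist[k][j]). The final matrix gives, for each (i, j), the minimum total weight of any directed path from i to j (possibly empty when i = j).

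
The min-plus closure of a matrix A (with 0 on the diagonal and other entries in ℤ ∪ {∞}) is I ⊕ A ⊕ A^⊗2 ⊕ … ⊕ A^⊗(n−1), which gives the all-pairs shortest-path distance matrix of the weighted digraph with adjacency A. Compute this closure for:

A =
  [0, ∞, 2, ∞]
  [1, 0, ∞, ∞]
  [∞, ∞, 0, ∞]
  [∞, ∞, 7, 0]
Closure =
  [0, ∞, 2, ∞]
  [1, 0, 3, ∞]
  [∞, ∞, 0, ∞]
  [∞, ∞, 7, 0]

This is the Floyd-Warshall all-pairs shortest-path computation. For each intermediate vertex k = 0, 1, …, 3, update dist[i][j] ← min(dist[i][j], dist[i][k] + dist[k][j]). The final matrix gives, for each (i, j), the minimum total weight of any directed path from i to j (possibly empty when i = j).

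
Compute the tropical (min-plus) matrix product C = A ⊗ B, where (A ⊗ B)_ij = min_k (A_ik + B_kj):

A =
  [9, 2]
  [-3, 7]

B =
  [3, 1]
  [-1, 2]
A ⊗ B =
  [1, 4]
  [0, -2]

Apply the min-plus product entry-by-entry:
  C[0][0] = min over k of (A[0][0] + B[0][0] = 9 + 3 = 12, A[0][1] + B[1][0] = 2 + -1 = 1) = 1 (attained at k = 1)
  C[0][1] = min over k of (A[0][0] + B[0][1] = 9 + 1 = 10, A[0][1] + B[1][1] = 2 + 2 = 4) = 4 (attained at k = 1)
  C[1][0] = min over k of (A[1][0] + B[0][0] = -3 + 3 = 0, A[1][1] + B[1][0] = 7 + -1 = 6) = 0 (attained at k = 0)
  C[1][1] = min over k of (A[1][0] + B[0][1] = -3 + 1 = -2, A[1][1] + B[1][1] = 7 + 2 = 9) = -2 (attained at k = 0)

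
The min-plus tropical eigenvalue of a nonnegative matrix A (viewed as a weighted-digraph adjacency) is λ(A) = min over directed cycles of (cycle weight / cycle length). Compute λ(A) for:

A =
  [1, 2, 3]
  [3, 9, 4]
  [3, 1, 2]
λ(A) = 1

Enumerate directed cycles and compute their means (weight / length). Sample:
  cycle 0 → 0: weight = 1, length = 1, mean = 1/1 ≈ 1.000
  cycle 1 → 1: weight = 9, length = 1, mean = 9/1 ≈ 9.000
  cycle 2 → 2: weight = 2, length = 1, mean = 2/1 ≈ 2.000
  cycle 0 → 1 → 0: weight = 5, length = 2, mean = 5/2 ≈ 2.500
  cycle 0 → 2 → 0: weight = 6, length = 2, mean = 6/2 ≈ 3.000
  cycle 1 → 0 → 1: weight = 5, length = 2, mean = 5/2 ≈ 2.500
Minimum mean = 1.000, attained e.g. along the cycle 0 → 0 with weight 1 and length 1. So λ(A) = 1/1 = 1.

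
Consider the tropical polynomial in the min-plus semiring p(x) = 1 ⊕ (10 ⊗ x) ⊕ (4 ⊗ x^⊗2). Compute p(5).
p(5) = 1

A tropical monomial a ⊗ x^⊗i evaluates to a + i · x. Evaluating each term at x = 5:
  Term 0 contributes 1 + 0 · 5 = 1
  Term 1 contributes 10 + 1 · 5 = 15
  Term 2 contributes 4 + 2 · 5 = 14
p(5) = ⊕ of these = min[1, 15, 14] = 1.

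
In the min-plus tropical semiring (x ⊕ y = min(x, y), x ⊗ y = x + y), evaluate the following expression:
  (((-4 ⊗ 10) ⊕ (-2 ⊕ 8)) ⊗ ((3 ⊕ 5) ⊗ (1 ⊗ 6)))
(((-4 ⊗ 10) ⊕ (-2 ⊕ 8)) ⊗ ((3 ⊕ 5) ⊗ (1 ⊗ 6))) = 8

Expand innermost to outermost. Recall ⊕ takes the minimum of its arguments and ⊗ takes their sum. Working out the expression (((-4 ⊗ 10) ⊕ (-2 ⊕ 8)) ⊗ ((3 ⊕ 5) ⊗ (1 ⊗ 6))) gives 8.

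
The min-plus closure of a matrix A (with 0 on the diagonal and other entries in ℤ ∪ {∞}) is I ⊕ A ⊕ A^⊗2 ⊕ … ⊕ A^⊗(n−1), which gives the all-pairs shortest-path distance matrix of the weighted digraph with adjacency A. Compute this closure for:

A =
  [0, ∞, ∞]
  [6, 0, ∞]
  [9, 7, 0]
Closure =
  [0, ∞, ∞]
  [6, 0, ∞]
  [9, 7, 0]

This is the Floyd-Warshall all-pairs shortest-path computation. For each intermediate vertex k = 0, 1, …, 2, update dist[i][j] ← min(dist[i][j], dist[i][k] + dist[k][j]). The final matrix gives, for each (i, j), the minimum total weight of any directed path from i to j (possibly empty when i = j).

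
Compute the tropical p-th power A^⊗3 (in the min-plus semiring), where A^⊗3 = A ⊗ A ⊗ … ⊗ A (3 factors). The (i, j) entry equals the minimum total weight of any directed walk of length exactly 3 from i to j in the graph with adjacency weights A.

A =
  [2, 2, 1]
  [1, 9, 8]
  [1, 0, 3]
A^⊗3 =
  [2, 3, 3]
  [3, 2, 4]
  [3, 2, 2]

Each entry (A^⊗3)_ij equals the minimum over all length-3 walks i = v_0 → v_1 → … → v_3 = j of Σ_t A[v_t][v_{t+1}]. For example, for (i, j) = (0, 2) we minimise over 9 possible intermediate vertex sequences; the minimum is 3, attained along the walk 0 → 2 → 0 → 2.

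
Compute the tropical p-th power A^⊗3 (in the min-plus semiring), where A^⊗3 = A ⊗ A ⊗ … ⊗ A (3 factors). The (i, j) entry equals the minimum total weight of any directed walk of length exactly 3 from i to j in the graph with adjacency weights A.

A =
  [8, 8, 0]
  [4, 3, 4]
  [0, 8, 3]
A^⊗3 =
  [3, 8, 0]
  [4, 9, 4]
  [0, 8, 3]

Each entry (A^⊗3)_ij equals the minimum over all length-3 walks i = v_0 → v_1 → … → v_3 = j of Σ_t A[v_t][v_{t+1}]. For example, for (i, j) = (0, 2) we minimise over 9 possible intermediate vertex sequences; the minimum is 0, attained along the walk 0 → 2 → 0 → 2.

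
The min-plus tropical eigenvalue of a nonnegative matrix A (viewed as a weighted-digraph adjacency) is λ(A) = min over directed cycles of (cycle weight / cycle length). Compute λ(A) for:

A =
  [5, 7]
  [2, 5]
λ(A) = 9/2

Enumerate directed cycles and compute their means (weight / length). Sample:
  cycle 0 → 0: weight = 5, length = 1, mean = 5/1 ≈ 5.000
  cycle 1 → 1: weight = 5, length = 1, mean = 5/1 ≈ 5.000
  cycle 0 → 1 → 0: weight = 9, length = 2, mean = 9/2 ≈ 4.500
  cycle 1 → 0 → 1: weight = 9, length = 2, mean = 9/2 ≈ 4.500
Minimum mean = 4.500, attained e.g. along the cycle 0 → 1 → 0 with weight 9 and length 2. So λ(A) = 9/2 = 9/2.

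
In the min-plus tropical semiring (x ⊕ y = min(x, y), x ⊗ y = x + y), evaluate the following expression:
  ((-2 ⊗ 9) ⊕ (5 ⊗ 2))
((-2 ⊗ 9) ⊕ (5 ⊗ 2)) = 7

Expand innermost to outermost. Recall ⊕ takes the minimum of its arguments and ⊗ takes their sum. Working out the expression ((-2 ⊗ 9) ⊕ (5 ⊗ 2)) gives 7.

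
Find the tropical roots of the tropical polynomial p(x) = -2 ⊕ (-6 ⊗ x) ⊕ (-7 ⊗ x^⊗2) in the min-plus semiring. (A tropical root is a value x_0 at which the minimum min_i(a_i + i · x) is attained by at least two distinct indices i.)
Roots: {1, 4}

Each tropical root is a break point of the lower envelope of the lines y = a_i + i · x (there are 3 lines, with slopes 0, 1, ..., 2). Only the lines that attain the minimum somewhere contribute to roots; other lines are dominated. Here the surviving (envelope) indices are i = 2, i = 1, i = 0.
Intersections between consecutive envelope lines give the roots: for adjacent envelope indices i < j the intersection is x = (a_i − a_j) / (j − i). Reading off the sorted break points: {1, 4}.
Verification: at each break x_0, at least two indices attain the minimum of min_i(a_i + i · x_0).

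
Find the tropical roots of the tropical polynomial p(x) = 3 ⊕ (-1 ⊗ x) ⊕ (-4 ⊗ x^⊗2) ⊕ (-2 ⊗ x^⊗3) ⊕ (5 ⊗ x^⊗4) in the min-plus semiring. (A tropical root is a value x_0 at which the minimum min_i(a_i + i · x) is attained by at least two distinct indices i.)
Roots: {-7, -2, 3, 4}

Each tropical root is a break point of the lower envelope of the lines y = a_i + i · x (there are 5 lines, with slopes 0, 1, ..., 4). Only the lines that attain the minimum somewhere contribute to roots; other lines are dominated. Here the surviving (envelope) indices are i = 4, i = 3, i = 2, i = 1, i = 0.
Intersections between consecutive envelope lines give the roots: for adjacent envelope indices i < j the intersection is x = (a_i − a_j) / (j − i). Reading off the sorted break points: {-7, -2, 3, 4}.
Verification: at each break x_0, at least two indices attain the minimum of min_i(a_i + i · x_0).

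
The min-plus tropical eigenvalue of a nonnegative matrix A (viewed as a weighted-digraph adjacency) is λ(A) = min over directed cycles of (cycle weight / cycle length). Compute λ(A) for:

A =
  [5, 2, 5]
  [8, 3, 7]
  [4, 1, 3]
λ(A) = 3

Enumerate directed cycles and compute their means (weight / length). Sample:
  cycle 0 → 0: weight = 5, length = 1, mean = 5/1 ≈ 5.000
  cycle 1 → 1: weight = 3, length = 1, mean = 3/1 ≈ 3.000
  cycle 2 → 2: weight = 3, length = 1, mean = 3/1 ≈ 3.000
  cycle 0 → 1 → 0: weight = 10, length = 2, mean = 10/2 ≈ 5.000
  cycle 0 → 2 → 0: weight = 9, length = 2, mean = 9/2 ≈ 4.500
  cycle 1 → 0 → 1: weight = 10, length = 2, mean = 10/2 ≈ 5.000
Minimum mean = 3.000, attained e.g. along the cycle 1 → 1 with weight 3 and length 1. So λ(A) = 3/1 = 3.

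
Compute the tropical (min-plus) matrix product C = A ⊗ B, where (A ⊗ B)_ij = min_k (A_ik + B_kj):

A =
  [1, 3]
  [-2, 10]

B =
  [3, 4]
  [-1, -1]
A ⊗ B =
  [2, 2]
  [1, 2]

Apply the min-plus product entry-by-entry:
  C[0][0] = min over k of (A[0][0] + B[0][0] = 1 + 3 = 4, A[0][1] + B[1][0] = 3 + -1 = 2) = 2 (attained at k = 1)
  C[0][1] = min over k of (A[0][0] + B[0][1] = 1 + 4 = 5, A[0][1] + B[1][1] = 3 + -1 = 2) = 2 (attained at k = 1)
  C[1][0] = min over k of (A[1][0] + B[0][0] = -2 + 3 = 1, A[1][1] + B[1][0] = 10 + -1 = 9) = 1 (attained at k = 0)
  C[1][1] = min over k of (A[1][0] + B[0][1] = -2 + 4 = 2, A[1][1] + B[1][1] = 10 + -1 = 9) = 2 (attained at k = 0)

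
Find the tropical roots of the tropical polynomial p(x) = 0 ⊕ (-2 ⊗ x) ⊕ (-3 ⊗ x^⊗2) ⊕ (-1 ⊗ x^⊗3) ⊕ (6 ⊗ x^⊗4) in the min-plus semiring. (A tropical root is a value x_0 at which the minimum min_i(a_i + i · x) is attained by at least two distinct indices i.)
Roots: {-7, -2, 1, 2}

Each tropical root is a break point of the lower envelope of the lines y = a_i + i · x (there are 5 lines, with slopes 0, 1, ..., 4). Only the lines that attain the minimum somewhere contribute to roots; other lines are dominated. Here the surviving (envelope) indices are i = 4, i = 3, i = 2, i = 1, i = 0.
Intersections between consecutive envelope lines give the roots: for adjacent envelope indices i < j the intersection is x = (a_i − a_j) / (j − i). Reading off the sorted break points: {-7, -2, 1, 2}.
Verification: at each break x_0, at least two indices attain the minimum of min_i(a_i + i · x_0).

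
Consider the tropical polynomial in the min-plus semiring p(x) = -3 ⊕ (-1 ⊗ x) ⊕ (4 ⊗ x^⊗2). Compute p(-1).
p(-1) = -3

A tropical monomial a ⊗ x^⊗i evaluates to a + i · x. Evaluating each term at x = -1:
  Term 0 contributes -3 + 0 · -1 = -3
  Term 1 contributes -1 + 1 · -1 = -2
  Term 2 contributes 4 + 2 · -1 = 2
p(-1) = ⊕ of these = min[-3, -2, 2] = -3.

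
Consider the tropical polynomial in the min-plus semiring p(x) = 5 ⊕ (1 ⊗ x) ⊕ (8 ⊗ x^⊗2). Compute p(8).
p(8) = 5

A tropical monomial a ⊗ x^⊗i evaluates to a + i · x. Evaluating each term at x = 8:
  Term 0 contributes 5 + 0 · 8 = 5
  Term 1 contributes 1 + 1 · 8 = 9
  Term 2 contributes 8 + 2 · 8 = 24
p(8) = ⊕ of these = min[5, 9, 24] = 5.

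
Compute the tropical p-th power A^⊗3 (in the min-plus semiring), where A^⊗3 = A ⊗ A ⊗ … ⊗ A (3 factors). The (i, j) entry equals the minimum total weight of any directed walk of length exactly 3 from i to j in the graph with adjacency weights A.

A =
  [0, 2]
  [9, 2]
A^⊗3 =
  [0, 2]
  [9, 6]

Each entry (A^⊗3)_ij equals the minimum over all length-3 walks i = v_0 → v_1 → … → v_3 = j of Σ_t A[v_t][v_{t+1}]. For example, for (i, j) = (0, 1) we minimise over 4 possible intermediate vertex sequences; the minimum is 2, attained along the walk 0 → 0 → 0 → 1.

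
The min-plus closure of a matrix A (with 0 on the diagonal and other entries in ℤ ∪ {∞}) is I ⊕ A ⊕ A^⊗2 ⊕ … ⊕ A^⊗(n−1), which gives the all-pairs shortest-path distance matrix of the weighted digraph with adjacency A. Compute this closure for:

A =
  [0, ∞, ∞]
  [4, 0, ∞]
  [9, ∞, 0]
Closure =
  [0, ∞, ∞]
  [4, 0, ∞]
  [9, ∞, 0]

This is the Floyd-Warshall all-pairs shortest-path computation. For each intermediate vertex k = 0, 1, …, 2, update dist[i][j] ← min(dist[i][j], dist[i][k] + dist[k][j]). The final matrix gives, for each (i, j), the minimum total weight of any directed path from i to j (possibly empty when i = j).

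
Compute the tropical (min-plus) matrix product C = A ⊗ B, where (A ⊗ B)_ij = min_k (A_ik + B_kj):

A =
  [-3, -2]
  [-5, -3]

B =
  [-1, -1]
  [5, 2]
A ⊗ B =
  [-4, -4]
  [-6, -6]

Apply the min-plus product entry-by-entry:
  C[0][0] = min over k of (A[0][0] + B[0][0] = -3 + -1 = -4, A[0][1] + B[1][0] = -2 + 5 = 3) = -4 (attained at k = 0)
  C[0][1] = min over k of (A[0][0] + B[0][1] = -3 + -1 = -4, A[0][1] + B[1][1] = -2 + 2 = 0) = -4 (attained at k = 0)
  C[1][0] = min over k of (A[1][0] + B[0][0] = -5 + -1 = -6, A[1][1] + B[1][0] = -3 + 5 = 2) = -6 (attained at k = 0)
  C[1][1] = min over k of (A[1][0] + B[0][1] = -5 + -1 = -6, A[1][1] + B[1][1] = -3 + 2 = -1) = -6 (attained at k = 0)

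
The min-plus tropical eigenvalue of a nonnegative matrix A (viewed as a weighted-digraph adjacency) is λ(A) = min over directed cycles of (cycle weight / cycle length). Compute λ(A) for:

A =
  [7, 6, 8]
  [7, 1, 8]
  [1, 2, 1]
λ(A) = 1

Enumerate directed cycles and compute their means (weight / length). Sample:
  cycle 0 → 0: weight = 7, length = 1, mean = 7/1 ≈ 7.000
  cycle 1 → 1: weight = 1, length = 1, mean = 1/1 ≈ 1.000
  cycle 2 → 2: weight = 1, length = 1, mean = 1/1 ≈ 1.000
  cycle 0 → 1 → 0: weight = 13, length = 2, mean = 13/2 ≈ 6.500
  cycle 0 → 2 → 0: weight = 9, length = 2, mean = 9/2 ≈ 4.500
  cycle 1 → 0 → 1: weight = 13, length = 2, mean = 13/2 ≈ 6.500
Minimum mean = 1.000, attained e.g. along the cycle 1 → 1 with weight 1 and length 1. So λ(A) = 1/1 = 1.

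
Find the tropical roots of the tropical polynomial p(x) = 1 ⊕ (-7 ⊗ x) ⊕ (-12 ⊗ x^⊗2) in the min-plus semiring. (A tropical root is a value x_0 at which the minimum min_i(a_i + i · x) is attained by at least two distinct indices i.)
Roots: {5, 8}

Each tropical root is a break point of the lower envelope of the lines y = a_i + i · x (there are 3 lines, with slopes 0, 1, ..., 2). Only the lines that attain the minimum somewhere contribute to roots; other lines are dominated. Here the surviving (envelope) indices are i = 2, i = 1, i = 0.
Intersections between consecutive envelope lines give the roots: for adjacent envelope indices i < j the intersection is x = (a_i − a_j) / (j − i). Reading off the sorted break points: {5, 8}.
Verification: at each break x_0, at least two indices attain the minimum of min_i(a_i + i · x_0).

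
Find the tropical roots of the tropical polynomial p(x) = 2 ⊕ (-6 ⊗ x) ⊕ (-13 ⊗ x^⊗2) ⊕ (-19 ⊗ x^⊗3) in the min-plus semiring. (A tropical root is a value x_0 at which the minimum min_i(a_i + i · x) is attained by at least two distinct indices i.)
Roots: {6, 7, 8}

Each tropical root is a break point of the lower envelope of the lines y = a_i + i · x (there are 4 lines, with slopes 0, 1, ..., 3). Only the lines that attain the minimum somewhere contribute to roots; other lines are dominated. Here the surviving (envelope) indices are i = 3, i = 2, i = 1, i = 0.
Intersections between consecutive envelope lines give the roots: for adjacent envelope indices i < j the intersection is x = (a_i − a_j) / (j − i). Reading off the sorted break points: {6, 7, 8}.
Verification: at each break x_0, at least two indices attain the minimum of min_i(a_i + i · x_0).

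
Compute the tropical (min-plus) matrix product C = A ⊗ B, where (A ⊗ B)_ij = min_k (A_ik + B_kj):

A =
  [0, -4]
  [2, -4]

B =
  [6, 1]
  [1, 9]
A ⊗ B =
  [-3, 1]
  [-3, 3]

Apply the min-plus product entry-by-entry:
  C[0][0] = min over k of (A[0][0] + B[0][0] = 0 + 6 = 6, A[0][1] + B[1][0] = -4 + 1 = -3) = -3 (attained at k = 1)
  C[0][1] = min over k of (A[0][0] + B[0][1] = 0 + 1 = 1, A[0][1] + B[1][1] = -4 + 9 = 5) = 1 (attained at k = 0)
  C[1][0] = min over k of (A[1][0] + B[0][0] = 2 + 6 = 8, A[1][1] + B[1][0] = -4 + 1 = -3) = -3 (attained at k = 1)
  C[1][1] = min over k of (A[1][0] + B[0][1] = 2 + 1 = 3, A[1][1] + B[1][1] = -4 + 9 = 5) = 3 (attained at k = 0)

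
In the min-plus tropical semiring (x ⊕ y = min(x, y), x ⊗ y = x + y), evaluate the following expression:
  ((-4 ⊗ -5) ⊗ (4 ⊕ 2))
((-4 ⊗ -5) ⊗ (4 ⊕ 2)) = -7

Expand innermost to outermost. Recall ⊕ takes the minimum of its arguments and ⊗ takes their sum. Working out the expression ((-4 ⊗ -5) ⊗ (4 ⊕ 2)) gives -7.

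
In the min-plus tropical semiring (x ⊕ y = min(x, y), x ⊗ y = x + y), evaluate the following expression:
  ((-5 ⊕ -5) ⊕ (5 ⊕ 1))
((-5 ⊕ -5) ⊕ (5 ⊕ 1)) = -5

Expand innermost to outermost. Recall ⊕ takes the minimum of its arguments and ⊗ takes their sum. Working out the expression ((-5 ⊕ -5) ⊕ (5 ⊕ 1)) gives -5.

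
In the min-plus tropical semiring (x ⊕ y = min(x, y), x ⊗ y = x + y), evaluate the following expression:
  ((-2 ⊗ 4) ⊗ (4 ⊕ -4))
((-2 ⊗ 4) ⊗ (4 ⊕ -4)) = -2

Expand innermost to outermost. Recall ⊕ takes the minimum of its arguments and ⊗ takes their sum. Working out the expression ((-2 ⊗ 4) ⊗ (4 ⊕ -4)) gives -2.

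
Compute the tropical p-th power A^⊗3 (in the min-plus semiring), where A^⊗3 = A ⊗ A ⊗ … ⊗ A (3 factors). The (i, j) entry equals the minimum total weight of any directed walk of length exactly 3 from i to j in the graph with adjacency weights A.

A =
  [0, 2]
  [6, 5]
A^⊗3 =
  [0, 2]
  [6, 8]

Each entry (A^⊗3)_ij equals the minimum over all length-3 walks i = v_0 → v_1 → … → v_3 = j of Σ_t A[v_t][v_{t+1}]. For example, for (i, j) = (0, 1) we minimise over 4 possible intermediate vertex sequences; the minimum is 2, attained along the walk 0 → 0 → 0 → 1.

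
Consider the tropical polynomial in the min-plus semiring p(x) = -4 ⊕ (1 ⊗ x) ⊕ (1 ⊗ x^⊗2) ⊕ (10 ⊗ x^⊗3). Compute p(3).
p(3) = -4

A tropical monomial a ⊗ x^⊗i evaluates to a + i · x. Evaluating each term at x = 3:
  Term 0 contributes -4 + 0 · 3 = -4
  Term 1 contributes 1 + 1 · 3 = 4
  Term 2 contributes 1 + 2 · 3 = 7
  Term 3 contributes 10 + 3 · 3 = 19
p(3) = ⊕ of these = min[-4, 4, 7, 19] = -4.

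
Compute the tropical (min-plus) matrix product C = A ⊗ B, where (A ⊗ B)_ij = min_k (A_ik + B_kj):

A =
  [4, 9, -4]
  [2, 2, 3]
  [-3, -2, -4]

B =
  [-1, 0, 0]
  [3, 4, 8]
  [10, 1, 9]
A ⊗ B =
  [3, -3, 4]
  [1, 2, 2]
  [-4, -3, -3]

Apply the min-plus product entry-by-entry:
  C[0][0] = min over k of (A[0][0] + B[0][0] = 4 + -1 = 3, A[0][1] + B[1][0] = 9 + 3 = 12, A[0][2] + B[2][0] = -4 + 10 = 6) = 3 (attained at k = 0)
  C[0][1] = min over k of (A[0][0] + B[0][1] = 4 + 0 = 4, A[0][1] + B[1][1] = 9 + 4 = 13, A[0][2] + B[2][1] = -4 + 1 = -3) = -3 (attained at k = 2)
  C[0][2] = min over k of (A[0][0] + B[0][2] = 4 + 0 = 4, A[0][1] + B[1][2] = 9 + 8 = 17, A[0][2] + B[2][2] = -4 + 9 = 5) = 4 (attained at k = 0)
  C[1][0] = min over k of (A[1][0] + B[0][0] = 2 + -1 = 1, A[1][1] + B[1][0] = 2 + 3 = 5, A[1][2] + B[2][0] = 3 + 10 = 13) = 1 (attained at k = 0)
  C[1][1] = min over k of (A[1][0] + B[0][1] = 2 + 0 = 2, A[1][1] + B[1][1] = 2 + 4 = 6, A[1][2] + B[2][1] = 3 + 1 = 4) = 2 (attained at k = 0)
  C[1][2] = min over k of (A[1][0] + B[0][2] = 2 + 0 = 2, A[1][1] + B[1][2] = 2 + 8 = 10, A[1][2] + B[2][2] = 3 + 9 = 12) = 2 (attained at k = 0)
  C[2][0] = min over k of (A[2][0] + B[0][0] = -3 + -1 = -4, A[2][1] + B[1][0] = -2 + 3 = 1, A[2][2] + B[2][0] = -4 + 10 = 6) = -4 (attained at k = 0)
  C[2][1] = min over k of (A[2][0] + B[0][1] = -3 + 0 = -3, A[2][1] + B[1][1] = -2 + 4 = 2, A[2][2] + B[2][1] = -4 + 1 = -3) = -3 (attained at k = 0)
  C[2][2] = min over k of (A[2][0] + B[0][2] = -3 + 0 = -3, A[2][1] + B[1][2] = -2 + 8 = 6, A[2][2] + B[2][2] = -4 + 9 = 5) = -3 (attained at k = 0)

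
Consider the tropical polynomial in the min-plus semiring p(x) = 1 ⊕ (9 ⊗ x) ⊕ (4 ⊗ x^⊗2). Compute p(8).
p(8) = 1

A tropical monomial a ⊗ x^⊗i evaluates to a + i · x. Evaluating each term at x = 8:
  Term 0 contributes 1 + 0 · 8 = 1
  Term 1 contributes 9 + 1 · 8 = 17
  Term 2 contributes 4 + 2 · 8 = 20
p(8) = ⊕ of these = min[1, 17, 20] = 1.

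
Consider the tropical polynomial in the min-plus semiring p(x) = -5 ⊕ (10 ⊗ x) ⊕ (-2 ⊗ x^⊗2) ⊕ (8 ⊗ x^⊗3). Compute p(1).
p(1) = -5

A tropical monomial a ⊗ x^⊗i evaluates to a + i · x. Evaluating each term at x = 1:
  Term 0 contributes -5 + 0 · 1 = -5
  Term 1 contributes 10 + 1 · 1 = 11
  Term 2 contributes -2 + 2 · 1 = 0
  Term 3 contributes 8 + 3 · 1 = 11
p(1) = ⊕ of these = min[-5, 11, 0, 11] = -5.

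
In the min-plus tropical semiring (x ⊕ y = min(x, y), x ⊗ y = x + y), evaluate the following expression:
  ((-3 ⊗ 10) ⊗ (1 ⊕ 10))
((-3 ⊗ 10) ⊗ (1 ⊕ 10)) = 8

Expand innermost to outermost. Recall ⊕ takes the minimum of its arguments and ⊗ takes their sum. Working out the expression ((-3 ⊗ 10) ⊗ (1 ⊕ 10)) gives 8.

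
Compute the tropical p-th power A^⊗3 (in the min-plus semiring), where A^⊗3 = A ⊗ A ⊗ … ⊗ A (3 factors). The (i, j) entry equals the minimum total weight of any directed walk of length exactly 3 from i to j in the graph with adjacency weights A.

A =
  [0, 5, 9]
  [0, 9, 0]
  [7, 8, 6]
A^⊗3 =
  [0, 5, 5]
  [0, 5, 5]
  [7, 12, 12]

Each entry (A^⊗3)_ij equals the minimum over all length-3 walks i = v_0 → v_1 → … → v_3 = j of Σ_t A[v_t][v_{t+1}]. For example, for (i, j) = (0, 2) we minimise over 9 possible intermediate vertex sequences; the minimum is 5, attained along the walk 0 → 0 → 1 → 2.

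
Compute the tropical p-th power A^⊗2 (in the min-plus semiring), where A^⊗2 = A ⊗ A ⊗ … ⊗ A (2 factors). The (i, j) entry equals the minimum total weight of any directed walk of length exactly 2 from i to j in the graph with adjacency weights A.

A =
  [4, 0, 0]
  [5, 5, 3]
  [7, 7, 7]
A^⊗2 =
  [5, 4, 3]
  [9, 5, 5]
  [11, 7, 7]

Each entry (A^⊗2)_ij equals the minimum over all length-2 walks i = v_0 → v_1 → … → v_2 = j of Σ_t A[v_t][v_{t+1}]. For example, for (i, j) = (0, 2) we minimise over 3 possible intermediate vertex sequences; the minimum is 3, attained along the walk 0 → 1 → 2.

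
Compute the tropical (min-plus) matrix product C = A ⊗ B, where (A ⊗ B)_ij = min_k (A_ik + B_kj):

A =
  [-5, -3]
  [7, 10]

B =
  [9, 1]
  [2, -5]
A ⊗ B =
  [-1, -8]
  [12, 5]

Apply the min-plus product entry-by-entry:
  C[0][0] = min over k of (A[0][0] + B[0][0] = -5 + 9 = 4, A[0][1] + B[1][0] = -3 + 2 = -1) = -1 (attained at k = 1)
  C[0][1] = min over k of (A[0][0] + B[0][1] = -5 + 1 = -4, A[0][1] + B[1][1] = -3 + -5 = -8) = -8 (attained at k = 1)
  C[1][0] = min over k of (A[1][0] + B[0][0] = 7 + 9 = 16, A[1][1] + B[1][0] = 10 + 2 = 12) = 12 (attained at k = 1)
  C[1][1] = min over k of (A[1][0] + B[0][1] = 7 + 1 = 8, A[1][1] + B[1][1] = 10 + -5 = 5) = 5 (attained at k = 1)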